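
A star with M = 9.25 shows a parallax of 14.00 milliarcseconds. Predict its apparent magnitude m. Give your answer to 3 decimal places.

d = 1/p = 1/0.01400″ = 71.429 pc.
m − M = 5 log₁₀ d − 5 = 5 log₁₀(71.429) − 5 = 9.2694 − 5 = 4.2694.
m = M + (m − M) = 9.25 + 4.2694 = 13.519.

m = 13.519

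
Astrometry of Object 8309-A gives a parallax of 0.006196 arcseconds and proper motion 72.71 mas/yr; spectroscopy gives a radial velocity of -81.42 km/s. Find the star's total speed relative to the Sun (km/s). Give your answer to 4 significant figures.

d = 1/p = 1/0.006196″ = 161.39 pc.
μ = 72.71 mas/yr = 0.07271 ″/yr.
v_t = 4.740 μ d = 4.740 × 0.07271 × 161.39 = 55.622 km/s.
v = √(v_r² + v_t²) = √((-81.42)² + 55.622²) = √9723.02 = 98.605 km/s.

98.61 km/s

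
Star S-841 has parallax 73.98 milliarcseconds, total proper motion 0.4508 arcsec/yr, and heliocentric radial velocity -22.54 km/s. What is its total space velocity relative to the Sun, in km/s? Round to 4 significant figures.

36.64 km/s

d = 1/p = 1/0.07398″ = 13.517 pc.
v_t = 4.740 μ d = 4.740 × 0.4508 × 13.517 = 28.883 km/s.
v = √(v_r² + v_t²) = √((-22.54)² + 28.883²) = √1342.28 = 36.637 km/s.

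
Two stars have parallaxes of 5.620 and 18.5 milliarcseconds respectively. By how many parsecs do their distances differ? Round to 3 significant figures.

124 pc

d_A = 1/0.005620″ = 177.94 pc; d_B = 1/0.01850″ = 54.054 pc.
|d_B − d_A| = |54.054 − 177.94| = 123.89 pc.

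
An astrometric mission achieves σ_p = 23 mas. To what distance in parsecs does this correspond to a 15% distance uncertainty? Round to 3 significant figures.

6.52 pc

σ_d/d = σ_p/p, so the condition is σ_p/p ≤ 0.15, i.e. p ≥ σ_p/0.15.
p_min = 23/0.15 = 153.33 mas = 0.15333 arcsec.
d_max = 1/p_min = 1/0.15333 = 6.5219 pc.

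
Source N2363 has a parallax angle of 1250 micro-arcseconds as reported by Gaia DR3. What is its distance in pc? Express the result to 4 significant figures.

800.0 pc

p = 1250 micro-arcseconds = 0.001250 arcsec.
d = 1/p = 1/0.001250 = 800 pc.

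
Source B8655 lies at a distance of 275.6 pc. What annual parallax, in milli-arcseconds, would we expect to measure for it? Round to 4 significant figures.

3.628 mas

p = 1/d = 1/275.6 = 0.0036284 arcsec.
= 0.0036284 × 1000 = 3.6284 mas.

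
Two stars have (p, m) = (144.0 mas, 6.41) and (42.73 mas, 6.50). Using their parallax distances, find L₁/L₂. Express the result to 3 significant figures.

L₁/L₂ = 0.0957

d₁ = 1/p₁ = 1/0.1440″ = 6.9444 pc; d₂ = 1/p₂ = 1/0.04273″ = 23.403 pc.
M₁ = m₁ − 5 log₁₀ d₁ + 5 = 6.41 − 4.2082 + 5 = 7.2018.
M₂ = 6.50 − 6.8464 + 5 = 4.6536.
L₁/L₂ = 10^(0.4(M₂ − M₁)) = 10^(0.4 × (-2.5482)) = 10^(-1.01928) = 0.095658.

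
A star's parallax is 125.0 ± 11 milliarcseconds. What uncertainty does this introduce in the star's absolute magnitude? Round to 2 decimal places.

σ_M = 0.19 mag

M = m − 5 log₁₀ d + 5 = m + 5 log₁₀ p + 5, so ∂M/∂p = 5/(p ln 10).
σ_M = (5/ln 10) · (σ_p/p) = 2.1715 × 11/125.0 = 2.1715 × 0.088 = 0.19109.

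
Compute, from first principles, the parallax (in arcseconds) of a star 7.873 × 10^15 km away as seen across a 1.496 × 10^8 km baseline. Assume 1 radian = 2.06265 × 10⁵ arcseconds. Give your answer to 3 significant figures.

0.00392 arcsec

θ ≈ B/d = (1.496 × 10^8) / (7.873 × 10^15) = 1.9002 × 10^-8 rad.
In arcseconds: 1.9002 × 10^-8 × 206265 = 0.0039194″.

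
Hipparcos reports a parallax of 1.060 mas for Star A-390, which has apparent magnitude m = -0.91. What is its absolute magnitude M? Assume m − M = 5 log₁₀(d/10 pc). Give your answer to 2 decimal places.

M = -10.78

d = 1/p = 1/0.001060″ = 943.4 pc.
m − M = 5 log₁₀(943.4) − 5 = 14.8735 − 5 = 9.8735.
M = m − (m − M) = -0.91 − 9.8735 = -10.78.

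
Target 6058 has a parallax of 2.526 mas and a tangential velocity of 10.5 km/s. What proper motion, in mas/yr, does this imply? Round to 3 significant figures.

5.60 mas/yr

d = 1/p = 1/0.002526″ = 395.88 pc.
μ = v_t / (4.74 d) = 10.5 / (4.74 × 395.88) = 10.5 / 1876.5 = 0.0055955 ″/yr = 5.5955 mas/yr.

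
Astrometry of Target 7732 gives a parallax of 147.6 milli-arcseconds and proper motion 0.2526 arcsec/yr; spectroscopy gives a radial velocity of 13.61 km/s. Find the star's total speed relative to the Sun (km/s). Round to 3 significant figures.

d = 1/p = 1/0.1476″ = 6.7751 pc.
v_t = 4.740 μ d = 4.740 × 0.2526 × 6.7751 = 8.112 km/s.
v = √(v_r² + v_t²) = √(13.61² + 8.112²) = √251.037 = 15.844 km/s.

15.8 km/s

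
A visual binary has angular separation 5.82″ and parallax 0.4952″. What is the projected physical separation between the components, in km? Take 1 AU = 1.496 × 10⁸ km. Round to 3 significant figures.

1.76 × 10^9 km

d = 1/p = 1/0.4952″ = 2.0194 pc.
At distance d (pc), an angle of θ arcsec spans θ·d AU: s = 5.82 × 2.0194 = 11.753 AU.
= 11.753 × 1.496 × 10⁸ km = 1.7582 × 10^9 km.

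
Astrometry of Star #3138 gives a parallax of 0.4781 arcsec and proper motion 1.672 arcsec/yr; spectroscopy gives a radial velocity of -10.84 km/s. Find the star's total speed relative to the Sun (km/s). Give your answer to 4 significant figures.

19.81 km/s

d = 1/p = 1/0.4781″ = 2.0916 pc.
v_t = 4.740 μ d = 4.740 × 1.672 × 2.0916 = 16.577 km/s.
v = √(v_r² + v_t²) = √((-10.84)² + 16.577²) = √392.303 = 19.807 km/s.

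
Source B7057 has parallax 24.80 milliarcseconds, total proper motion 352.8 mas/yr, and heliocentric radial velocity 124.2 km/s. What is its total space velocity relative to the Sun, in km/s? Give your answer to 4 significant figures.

141.3 km/s

d = 1/p = 1/0.02480″ = 40.323 pc.
μ = 352.8 mas/yr = 0.3528 ″/yr.
v_t = 4.740 μ d = 4.740 × 0.3528 × 40.323 = 67.431 km/s.
v = √(v_r² + v_t²) = √(124.2² + 67.431²) = √19972.6 = 141.32 km/s.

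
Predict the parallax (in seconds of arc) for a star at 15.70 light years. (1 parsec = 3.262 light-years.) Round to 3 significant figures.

d = 15.70 ly ÷ 3.262 = 4.813 pc.
p = 1/d = 1/4.813 = 0.20777 arcsec.

0.208 arcsec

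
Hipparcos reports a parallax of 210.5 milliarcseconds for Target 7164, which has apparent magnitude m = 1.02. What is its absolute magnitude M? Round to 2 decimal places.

M = 2.64

d = 1/p = 1/0.2105″ = 4.7506 pc.
m − M = 5 log₁₀(4.7506) − 5 = 3.3837 − 5 = -1.6163.
M = m − (m − M) = 1.02 − (-1.6163) = 2.64.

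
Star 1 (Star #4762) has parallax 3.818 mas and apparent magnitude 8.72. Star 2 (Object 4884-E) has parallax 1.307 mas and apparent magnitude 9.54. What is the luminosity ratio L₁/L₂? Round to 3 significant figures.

L₁/L₂ = 0.249

d₁ = 1/p₁ = 1/0.003818″ = 261.92 pc; d₂ = 1/p₂ = 1/0.001307″ = 765.11 pc.
M₁ = m₁ − 5 log₁₀ d₁ + 5 = 8.72 − 12.0908 + 5 = 1.6292.
M₂ = 9.54 − 14.4186 + 5 = 0.1214.
L₁/L₂ = 10^(0.4(M₂ − M₁)) = 10^(0.4 × (-1.5078)) = 10^(-0.60312) = 0.24939.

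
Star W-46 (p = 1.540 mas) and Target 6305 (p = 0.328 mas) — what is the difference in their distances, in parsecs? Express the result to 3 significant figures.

d_A = 1/0.001540″ = 649.35 pc; d_B = 1/0.0003280″ = 3048.8 pc.
|d_B − d_A| = |3048.8 − 649.35| = 2399.5 pc.

2400 pc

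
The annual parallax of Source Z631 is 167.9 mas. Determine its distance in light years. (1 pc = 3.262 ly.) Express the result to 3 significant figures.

19.4 light years

p = 167.9 mas = 0.1679 arcsec.
d = 1/p = 1/0.1679 = 5.9559 pc.
In light-years: 5.9559 × 3.262 = 19.428 ly.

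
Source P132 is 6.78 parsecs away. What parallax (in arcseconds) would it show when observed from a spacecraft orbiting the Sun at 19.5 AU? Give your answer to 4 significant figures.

2.876 arcsec

p (arcsec) = B (AU) / d (pc).
p = 19.5 / 6.78 = 2.8761 arcsec.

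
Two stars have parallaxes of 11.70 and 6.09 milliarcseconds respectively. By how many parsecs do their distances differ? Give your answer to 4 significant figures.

78.73 pc

d_A = 1/0.01170″ = 85.47 pc; d_B = 1/0.006090″ = 164.2 pc.
|d_B − d_A| = |164.2 − 85.47| = 78.73 pc.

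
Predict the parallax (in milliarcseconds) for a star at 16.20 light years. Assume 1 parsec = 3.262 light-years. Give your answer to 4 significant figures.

d = 16.20 ly ÷ 3.262 = 4.9663 pc.
p = 1/d = 1/4.9663 = 0.20136 arcsec.
= 0.20136 × 1000 = 201.36 mas.

201.4 mas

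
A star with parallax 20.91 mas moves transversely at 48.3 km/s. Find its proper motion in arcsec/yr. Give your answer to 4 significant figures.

0.2131 arcsec/yr

d = 1/p = 1/0.02091″ = 47.824 pc.
μ = v_t / (4.74 d) = 48.3 / (4.74 × 47.824) = 48.3 / 226.69 = 0.21307 ″/yr.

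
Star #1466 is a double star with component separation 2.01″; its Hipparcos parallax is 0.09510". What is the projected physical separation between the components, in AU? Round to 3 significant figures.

21.1 AU

d = 1/p = 1/0.09510″ = 10.515 pc.
At distance d (pc), an angle of θ arcsec spans θ·d AU: s = 2.01 × 10.515 = 21.135 AU.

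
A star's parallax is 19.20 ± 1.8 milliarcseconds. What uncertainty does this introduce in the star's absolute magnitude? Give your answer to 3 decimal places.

σ_M = 0.204 mag

M = m − 5 log₁₀ d + 5 = m + 5 log₁₀ p + 5, so ∂M/∂p = 5/(p ln 10).
σ_M = (5/ln 10) · (σ_p/p) = 2.1715 × 1.8/19.20 = 2.1715 × 0.09375 = 0.20358.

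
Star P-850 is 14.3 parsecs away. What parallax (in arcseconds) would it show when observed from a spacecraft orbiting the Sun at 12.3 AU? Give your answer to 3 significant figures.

p (arcsec) = B (AU) / d (pc).
p = 12.3 / 14.3 = 0.86014 arcsec.

0.860 arcsec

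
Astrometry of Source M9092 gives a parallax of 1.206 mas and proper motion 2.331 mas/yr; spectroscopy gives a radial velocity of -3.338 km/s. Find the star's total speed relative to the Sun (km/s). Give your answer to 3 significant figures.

9.75 km/s

d = 1/p = 1/0.001206″ = 829.19 pc.
μ = 2.331 mas/yr = 0.002331 ″/yr.
v_t = 4.740 μ d = 4.740 × 0.002331 × 829.19 = 9.1617 km/s.
v = √(v_r² + v_t²) = √((-3.338)² + 9.1617²) = √95.079 = 9.7508 km/s.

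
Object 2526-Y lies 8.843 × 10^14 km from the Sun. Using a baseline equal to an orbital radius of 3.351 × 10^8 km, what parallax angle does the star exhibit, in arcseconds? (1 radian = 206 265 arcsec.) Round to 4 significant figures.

0.07816 arcsec

θ ≈ B/d = (3.351 × 10^8) / (8.843 × 10^14) = 3.7894 × 10^-7 rad.
In arcseconds: 3.7894 × 10^-7 × 206265 = 0.078162″.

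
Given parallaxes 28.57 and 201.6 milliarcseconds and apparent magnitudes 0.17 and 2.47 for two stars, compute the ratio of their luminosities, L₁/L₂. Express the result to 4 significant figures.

L₁/L₂ = 414.2

d₁ = 1/p₁ = 1/0.02857″ = 35.002 pc; d₂ = 1/p₂ = 1/0.2016″ = 4.9603 pc.
M₁ = m₁ − 5 log₁₀ d₁ + 5 = 0.17 − 7.7205 + 5 = -2.5505.
M₂ = 2.47 − 3.4775 + 5 = 3.9925.
L₁/L₂ = 10^(0.4(M₂ − M₁)) = 10^(0.4 × 6.5430) = 10^2.61720 = 414.19.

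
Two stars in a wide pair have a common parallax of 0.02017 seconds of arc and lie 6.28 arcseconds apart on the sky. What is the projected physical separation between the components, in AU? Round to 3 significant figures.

311 AU

d = 1/p = 1/0.02017″ = 49.579 pc.
At distance d (pc), an angle of θ arcsec spans θ·d AU: s = 6.28 × 49.579 = 311.36 AU.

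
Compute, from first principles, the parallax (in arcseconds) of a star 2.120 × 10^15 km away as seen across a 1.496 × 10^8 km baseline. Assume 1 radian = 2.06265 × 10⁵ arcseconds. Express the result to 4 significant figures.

θ ≈ B/d = (1.496 × 10^8) / (2.120 × 10^15) = 7.0566 × 10^-8 rad.
In arcseconds: 7.0566 × 10^-8 × 206265 = 0.014555″.

0.01456 arcsec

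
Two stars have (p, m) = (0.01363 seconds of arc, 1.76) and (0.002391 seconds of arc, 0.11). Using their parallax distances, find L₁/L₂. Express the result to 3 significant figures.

d₁ = 1/p₁ = 1/0.01363″ = 73.368 pc; d₂ = 1/p₂ = 1/0.002391″ = 418.24 pc.
M₁ = m₁ − 5 log₁₀ d₁ + 5 = 1.76 − 9.3275 + 5 = -2.5675.
M₂ = 0.11 − 13.1071 + 5 = -7.9971.
L₁/L₂ = 10^(0.4(M₂ − M₁)) = 10^(0.4 × (-5.4296)) = 10^(-2.17184) = 0.0067322.

L₁/L₂ = 0.00673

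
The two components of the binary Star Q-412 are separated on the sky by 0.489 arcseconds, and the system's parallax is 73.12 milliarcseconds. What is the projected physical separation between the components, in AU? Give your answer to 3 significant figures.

6.69 AU

d = 1/p = 1/0.07312″ = 13.676 pc.
At distance d (pc), an angle of θ arcsec spans θ·d AU: s = 0.489 × 13.676 = 6.6876 AU.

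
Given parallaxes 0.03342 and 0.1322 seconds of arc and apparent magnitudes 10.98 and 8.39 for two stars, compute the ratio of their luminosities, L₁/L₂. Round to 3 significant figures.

L₁/L₂ = 1.44

d₁ = 1/p₁ = 1/0.03342″ = 29.922 pc; d₂ = 1/p₂ = 1/0.1322″ = 7.5643 pc.
M₁ = m₁ − 5 log₁₀ d₁ + 5 = 10.98 − 7.3800 + 5 = 8.6000.
M₂ = 8.39 − 4.3938 + 5 = 8.9962.
L₁/L₂ = 10^(0.4(M₂ − M₁)) = 10^(0.4 × 0.3962) = 10^0.15848 = 1.4404.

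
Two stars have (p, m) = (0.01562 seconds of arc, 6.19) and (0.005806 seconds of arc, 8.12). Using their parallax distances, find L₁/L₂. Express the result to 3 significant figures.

L₁/L₂ = 0.817

d₁ = 1/p₁ = 1/0.01562″ = 64.02 pc; d₂ = 1/p₂ = 1/0.005806″ = 172.24 pc.
M₁ = m₁ − 5 log₁₀ d₁ + 5 = 6.19 − 9.0316 + 5 = 2.1584.
M₂ = 8.12 − 11.1807 + 5 = 1.9393.
L₁/L₂ = 10^(0.4(M₂ − M₁)) = 10^(0.4 × (-0.2191)) = 10^(-0.08764) = 0.81726.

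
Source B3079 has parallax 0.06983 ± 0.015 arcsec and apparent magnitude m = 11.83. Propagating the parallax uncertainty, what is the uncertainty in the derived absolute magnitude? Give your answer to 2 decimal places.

M = m − 5 log₁₀ d + 5 = m + 5 log₁₀ p + 5, so ∂M/∂p = 5/(p ln 10).
σ_M = (5/ln 10) · (σ_p/p) = 2.1715 × 0.015/0.06983 = 2.1715 × 0.21481 = 0.46646.

σ_M = 0.47 mag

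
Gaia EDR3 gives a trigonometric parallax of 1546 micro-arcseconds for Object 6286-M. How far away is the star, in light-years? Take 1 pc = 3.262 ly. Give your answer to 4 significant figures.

2110 light years

p = 1546 micro-arcseconds = 0.001546 arcsec.
d = 1/p = 1/0.001546 = 646.83 pc.
In light-years: 646.83 × 3.262 = 2110 ly.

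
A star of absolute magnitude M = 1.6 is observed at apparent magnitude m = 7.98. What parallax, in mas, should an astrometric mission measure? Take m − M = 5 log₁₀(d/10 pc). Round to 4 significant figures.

m − M = 7.98 − 1.6 = 6.38.
d = 10^((m−M)/5 + 1) = 10^2.276 = 188.8 pc.
p = 1/d = 1/188.8 = 0.0052966 arcsec = 5.2966 mas.

5.297 mas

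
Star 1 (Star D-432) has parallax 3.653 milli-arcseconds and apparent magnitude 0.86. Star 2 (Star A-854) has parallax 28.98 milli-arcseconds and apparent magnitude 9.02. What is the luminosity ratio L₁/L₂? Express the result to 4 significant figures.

d₁ = 1/p₁ = 1/0.003653″ = 273.75 pc; d₂ = 1/p₂ = 1/0.02898″ = 34.507 pc.
M₁ = m₁ − 5 log₁₀ d₁ + 5 = 0.86 − 12.1868 + 5 = -6.3268.
M₂ = 9.02 − 7.6895 + 5 = 6.3305.
L₁/L₂ = 10^(0.4(M₂ − M₁)) = 10^(0.4 × 12.6573) = 10^5.06292 = 1.1559 × 10^5.

L₁/L₂ = 115600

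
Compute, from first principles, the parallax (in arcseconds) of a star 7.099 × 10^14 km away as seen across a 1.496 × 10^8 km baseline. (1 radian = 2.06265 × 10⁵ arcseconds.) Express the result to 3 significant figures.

θ ≈ B/d = (1.496 × 10^8) / (7.099 × 10^14) = 2.1073 × 10^-7 rad.
In arcseconds: 2.1073 × 10^-7 × 206265 = 0.043466″.

0.0435 arcsec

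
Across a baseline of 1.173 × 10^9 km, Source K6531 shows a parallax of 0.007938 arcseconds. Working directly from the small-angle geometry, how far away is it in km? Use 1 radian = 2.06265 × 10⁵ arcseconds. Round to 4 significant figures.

θ = 0.007938″ = 0.007938/206265 = 3.8484 × 10^-8 rad.
d = B/θ = (1.173 × 10^9) / (3.8484 × 10^-8) = 3.0480 × 10^16 km.

3.048 × 10^16 km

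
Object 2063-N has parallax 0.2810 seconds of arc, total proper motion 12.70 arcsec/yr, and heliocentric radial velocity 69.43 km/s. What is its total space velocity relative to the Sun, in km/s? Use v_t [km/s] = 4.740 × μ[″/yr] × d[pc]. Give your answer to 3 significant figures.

d = 1/p = 1/0.2810″ = 3.5587 pc.
v_t = 4.740 μ d = 4.740 × 12.70 × 3.5587 = 214.23 km/s.
v = √(v_r² + v_t²) = √(69.43² + 214.23²) = √50715 = 225.2 km/s.

225 km/s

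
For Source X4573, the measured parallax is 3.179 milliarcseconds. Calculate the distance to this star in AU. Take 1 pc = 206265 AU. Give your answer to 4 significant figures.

6.488 × 10^7 AU

p = 3.179 milliarcseconds = 0.003179 arcsec.
d = 1/p = 1/0.003179 = 314.56 pc.
In AU: 314.56 × 206265 = 6.4883 × 10^7 AU.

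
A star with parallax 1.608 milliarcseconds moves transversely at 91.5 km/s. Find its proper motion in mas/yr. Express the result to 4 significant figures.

31.04 mas/yr

d = 1/p = 1/0.001608″ = 621.89 pc.
μ = v_t / (4.74 d) = 91.5 / (4.74 × 621.89) = 91.5 / 2947.8 = 0.03104 ″/yr = 31.04 mas/yr.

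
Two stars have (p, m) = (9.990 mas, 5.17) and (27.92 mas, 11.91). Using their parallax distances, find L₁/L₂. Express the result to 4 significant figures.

d₁ = 1/p₁ = 1/0.009990″ = 100.1 pc; d₂ = 1/p₂ = 1/0.02792″ = 35.817 pc.
M₁ = m₁ − 5 log₁₀ d₁ + 5 = 5.17 − 10.0022 + 5 = 0.1678.
M₂ = 11.91 − 7.7704 + 5 = 9.1396.
L₁/L₂ = 10^(0.4(M₂ − M₁)) = 10^(0.4 × 8.9718) = 10^3.58872 = 3879.

L₁/L₂ = 3879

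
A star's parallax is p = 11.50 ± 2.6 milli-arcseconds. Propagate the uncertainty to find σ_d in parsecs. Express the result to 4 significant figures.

19.66 pc

d = 1/p, so σ_d = σ_p / p².
σ_d = 0.00260 / (0.01150)² = 0.00260 / 0.00013225 = 19.66 pc.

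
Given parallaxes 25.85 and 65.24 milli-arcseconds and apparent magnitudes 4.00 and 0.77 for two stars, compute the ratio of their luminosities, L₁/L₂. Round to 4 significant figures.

d₁ = 1/p₁ = 1/0.02585″ = 38.685 pc; d₂ = 1/p₂ = 1/0.06524″ = 15.328 pc.
M₁ = m₁ − 5 log₁₀ d₁ + 5 = 4.00 − 7.9377 + 5 = 1.0623.
M₂ = 0.77 − 5.9274 + 5 = -0.1574.
L₁/L₂ = 10^(0.4(M₂ − M₁)) = 10^(0.4 × (-1.2197)) = 10^(-0.48788) = 0.32518.

L₁/L₂ = 0.3252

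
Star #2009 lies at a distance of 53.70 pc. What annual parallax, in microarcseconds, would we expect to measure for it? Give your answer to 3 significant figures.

18600 μas

p = 1/d = 1/53.7 = 0.018622 arcsec.
= 0.018622 × 10⁶ = 18622 μas.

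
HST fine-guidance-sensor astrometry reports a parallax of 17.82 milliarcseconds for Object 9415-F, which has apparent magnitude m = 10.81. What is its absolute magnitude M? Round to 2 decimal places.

d = 1/p = 1/0.01782″ = 56.117 pc.
m − M = 5 log₁₀(56.117) − 5 = 8.7455 − 5 = 3.7455.
M = m − (m − M) = 10.81 − 3.7455 = 7.06.

M = 7.06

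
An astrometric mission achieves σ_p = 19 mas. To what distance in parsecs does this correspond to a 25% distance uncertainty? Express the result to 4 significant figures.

13.16 pc

σ_d/d = σ_p/p, so the condition is σ_p/p ≤ 0.25, i.e. p ≥ σ_p/0.25.
p_min = 19/0.25 = 76 mas = 0.076 arcsec.
d_max = 1/p_min = 1/0.076 = 13.158 pc.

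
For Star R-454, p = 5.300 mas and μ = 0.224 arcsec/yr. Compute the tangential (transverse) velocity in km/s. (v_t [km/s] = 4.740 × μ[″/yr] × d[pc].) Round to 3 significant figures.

d = 1/p = 1/0.005300″ = 188.68 pc.
v_t = 4.74 × μ × d = 4.74 × 0.224 × 188.68 = 200.33 km/s.

200 km/s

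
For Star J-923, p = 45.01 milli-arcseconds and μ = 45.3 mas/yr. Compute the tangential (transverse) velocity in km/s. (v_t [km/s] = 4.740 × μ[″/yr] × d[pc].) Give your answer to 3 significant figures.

4.77 km/s

d = 1/p = 1/0.04501″ = 22.217 pc.
μ = 45.3 mas/yr = 0.0453 ″/yr.
v_t = 4.74 × μ × d = 4.74 × 0.0453 × 22.217 = 4.7705 km/s.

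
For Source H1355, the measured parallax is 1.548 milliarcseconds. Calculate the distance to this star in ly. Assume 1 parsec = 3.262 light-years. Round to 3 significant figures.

2110 ly

p = 1.548 milliarcseconds = 0.001548 arcsec.
d = 1/p = 1/0.001548 = 645.99 pc.
In light-years: 645.99 × 3.262 = 2107.2 ly.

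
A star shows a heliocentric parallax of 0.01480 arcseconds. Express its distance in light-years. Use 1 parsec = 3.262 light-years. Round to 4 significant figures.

d = 1/p = 1/0.01480 = 67.568 pc.
In light-years: 67.568 × 3.262 = 220.41 ly.

220.4 light years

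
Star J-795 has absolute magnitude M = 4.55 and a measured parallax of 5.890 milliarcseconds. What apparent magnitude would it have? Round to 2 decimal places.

d = 1/p = 1/0.005890″ = 169.78 pc.
m − M = 5 log₁₀ d − 5 = 5 log₁₀(169.78) − 5 = 11.1494 − 5 = 6.1494.
m = M + (m − M) = 4.55 + 6.1494 = 10.70.

m = 10.70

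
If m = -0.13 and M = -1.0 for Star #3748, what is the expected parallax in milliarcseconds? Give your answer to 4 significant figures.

66.99 mas

m − M = -0.13 − (-1.0) = 0.87.
d = 10^((m−M)/5 + 1) = 10^1.174 = 14.928 pc.
p = 1/d = 1/14.928 = 0.066988 arcsec = 66.988 mas.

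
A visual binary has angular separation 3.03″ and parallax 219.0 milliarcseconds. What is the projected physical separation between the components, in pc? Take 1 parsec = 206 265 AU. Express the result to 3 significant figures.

d = 1/p = 1/0.2190″ = 4.5662 pc.
At distance d (pc), an angle of θ arcsec spans θ·d AU: s = 3.03 × 4.5662 = 13.836 AU.
= 13.836 / 206265 = 6.7079 × 10^-5 pc.

6.71 × 10^-5 pc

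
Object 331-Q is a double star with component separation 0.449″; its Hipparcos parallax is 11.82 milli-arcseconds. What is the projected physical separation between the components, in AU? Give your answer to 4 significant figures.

d = 1/p = 1/0.01182″ = 84.602 pc.
At distance d (pc), an angle of θ arcsec spans θ·d AU: s = 0.449 × 84.602 = 37.986 AU.

37.99 AU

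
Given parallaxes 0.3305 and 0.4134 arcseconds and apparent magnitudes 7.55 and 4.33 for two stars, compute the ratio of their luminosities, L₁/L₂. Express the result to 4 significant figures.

L₁/L₂ = 0.08061

d₁ = 1/p₁ = 1/0.3305″ = 3.0257 pc; d₂ = 1/p₂ = 1/0.4134″ = 2.419 pc.
M₁ = m₁ − 5 log₁₀ d₁ + 5 = 7.55 − 2.4041 + 5 = 10.1459.
M₂ = 4.33 − 1.9182 + 5 = 7.4118.
L₁/L₂ = 10^(0.4(M₂ − M₁)) = 10^(0.4 × (-2.7341)) = 10^(-1.09364) = 0.080605.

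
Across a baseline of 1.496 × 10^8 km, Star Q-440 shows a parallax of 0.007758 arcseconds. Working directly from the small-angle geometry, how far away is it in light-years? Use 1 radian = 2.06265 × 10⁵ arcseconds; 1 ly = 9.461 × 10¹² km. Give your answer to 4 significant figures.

θ = 0.007758″ = 0.007758/206265 = 3.7612 × 10^-8 rad.
d = B/θ = (1.496 × 10^8) / (3.7612 × 10^-8) = 3.9775 × 10^15 km = (3.9775 × 10^15) / (9.461 × 10^12) ly = 420.41 ly.

420.4 ly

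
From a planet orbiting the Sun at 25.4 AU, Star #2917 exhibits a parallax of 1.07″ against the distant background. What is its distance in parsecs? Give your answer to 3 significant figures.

With baseline B (in AU) and parallax p (in arcsec), d = B/p parsecs.
d = 25.4 / 1.07 = 23.738 pc.

23.7 pc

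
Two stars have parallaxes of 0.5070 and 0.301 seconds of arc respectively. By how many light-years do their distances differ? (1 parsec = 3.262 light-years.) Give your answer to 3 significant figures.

d_A = 1/0.5070″ = 1.9724 pc; d_B = 1/0.3010″ = 3.3223 pc.
|d_B − d_A| = |3.3223 − 1.9724| = 1.3499 pc = 1.3499 × 3.262 ly = 4.4034 ly.

4.40 ly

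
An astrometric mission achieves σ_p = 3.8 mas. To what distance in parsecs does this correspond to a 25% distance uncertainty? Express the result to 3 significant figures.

σ_d/d = σ_p/p, so the condition is σ_p/p ≤ 0.25, i.e. p ≥ σ_p/0.25.
p_min = 3.8/0.25 = 15.2 mas = 0.0152 arcsec.
d_max = 1/p_min = 1/0.0152 = 65.789 pc.

65.8 pc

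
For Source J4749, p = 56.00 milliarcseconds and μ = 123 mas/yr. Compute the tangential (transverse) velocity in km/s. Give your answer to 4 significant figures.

d = 1/p = 1/0.05600″ = 17.857 pc.
μ = 123 mas/yr = 0.123 ″/yr.
v_t = 4.74 × μ × d = 4.74 × 0.123 × 17.857 = 10.411 km/s.

10.41 km/s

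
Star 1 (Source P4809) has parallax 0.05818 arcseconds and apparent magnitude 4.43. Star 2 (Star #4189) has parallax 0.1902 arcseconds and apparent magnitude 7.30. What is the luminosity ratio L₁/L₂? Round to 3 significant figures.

d₁ = 1/p₁ = 1/0.05818″ = 17.188 pc; d₂ = 1/p₂ = 1/0.1902″ = 5.2576 pc.
M₁ = m₁ − 5 log₁₀ d₁ + 5 = 4.43 − 6.1761 + 5 = 3.2539.
M₂ = 7.30 − 3.6039 + 5 = 8.6961.
L₁/L₂ = 10^(0.4(M₂ − M₁)) = 10^(0.4 × 5.4422) = 10^2.17688 = 150.27.

L₁/L₂ = 150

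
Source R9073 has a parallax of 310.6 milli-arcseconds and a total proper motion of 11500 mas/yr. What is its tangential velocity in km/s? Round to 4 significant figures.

175.5 km/s

d = 1/p = 1/0.3106″ = 3.2196 pc.
μ = 11500 mas/yr = 11.5 ″/yr.
v_t = 4.74 × μ × d = 4.74 × 11.5 × 3.2196 = 175.5 km/s.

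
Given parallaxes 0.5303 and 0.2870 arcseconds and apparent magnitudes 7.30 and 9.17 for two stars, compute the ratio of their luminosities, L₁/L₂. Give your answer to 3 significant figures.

d₁ = 1/p₁ = 1/0.5303″ = 1.8857 pc; d₂ = 1/p₂ = 1/0.2870″ = 3.4843 pc.
M₁ = m₁ − 5 log₁₀ d₁ + 5 = 7.30 − 1.3774 + 5 = 10.9226.
M₂ = 9.17 − 2.7106 + 5 = 11.4594.
L₁/L₂ = 10^(0.4(M₂ − M₁)) = 10^(0.4 × 0.5368) = 10^0.21472 = 1.6395.

L₁/L₂ = 1.64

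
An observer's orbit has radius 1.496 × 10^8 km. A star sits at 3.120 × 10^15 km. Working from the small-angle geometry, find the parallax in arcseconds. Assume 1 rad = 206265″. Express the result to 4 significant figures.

θ ≈ B/d = (1.496 × 10^8) / (3.120 × 10^15) = 4.7949 × 10^-8 rad.
In arcseconds: 4.7949 × 10^-8 × 206265 = 0.0098902″.

0.009890 arcsec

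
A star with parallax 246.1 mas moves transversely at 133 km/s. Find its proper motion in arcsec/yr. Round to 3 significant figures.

6.91 arcsec/yr

d = 1/p = 1/0.2461″ = 4.0634 pc.
μ = v_t / (4.74 d) = 133 / (4.74 × 4.0634) = 133 / 19.261 = 6.9051 ″/yr.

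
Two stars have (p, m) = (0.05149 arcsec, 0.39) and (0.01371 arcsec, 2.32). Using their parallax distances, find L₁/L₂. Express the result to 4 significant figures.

d₁ = 1/p₁ = 1/0.05149″ = 19.421 pc; d₂ = 1/p₂ = 1/0.01371″ = 72.939 pc.
M₁ = m₁ − 5 log₁₀ d₁ + 5 = 0.39 − 6.4414 + 5 = -1.0514.
M₂ = 2.32 − 9.3148 + 5 = -1.9948.
L₁/L₂ = 10^(0.4(M₂ − M₁)) = 10^(0.4 × (-0.9434)) = 10^(-0.37736) = 0.41941.

L₁/L₂ = 0.4194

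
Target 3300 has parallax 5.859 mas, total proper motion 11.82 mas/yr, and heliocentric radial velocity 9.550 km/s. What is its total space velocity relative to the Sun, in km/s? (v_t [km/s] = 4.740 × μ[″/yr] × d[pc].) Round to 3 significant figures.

13.5 km/s

d = 1/p = 1/0.005859″ = 170.68 pc.
μ = 11.82 mas/yr = 0.01182 ″/yr.
v_t = 4.740 μ d = 4.740 × 0.01182 × 170.68 = 9.5627 km/s.
v = √(v_r² + v_t²) = √(9.550² + 9.5627²) = √182.648 = 13.515 km/s.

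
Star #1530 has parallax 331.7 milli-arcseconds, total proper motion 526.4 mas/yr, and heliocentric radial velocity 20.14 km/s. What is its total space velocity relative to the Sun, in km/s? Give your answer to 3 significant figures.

21.5 km/s

d = 1/p = 1/0.3317″ = 3.0148 pc.
μ = 526.4 mas/yr = 0.5264 ″/yr.
v_t = 4.740 μ d = 4.740 × 0.5264 × 3.0148 = 7.5223 km/s.
v = √(v_r² + v_t²) = √(20.14² + 7.5223²) = √462.205 = 21.499 km/s.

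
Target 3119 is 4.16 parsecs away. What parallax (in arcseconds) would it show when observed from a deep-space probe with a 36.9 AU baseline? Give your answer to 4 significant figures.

p (arcsec) = B (AU) / d (pc).
p = 36.9 / 4.16 = 8.8702 arcsec.

8.870 arcsec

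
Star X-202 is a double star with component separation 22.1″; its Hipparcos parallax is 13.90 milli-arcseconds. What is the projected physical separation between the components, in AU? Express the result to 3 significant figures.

d = 1/p = 1/0.01390″ = 71.942 pc.
At distance d (pc), an angle of θ arcsec spans θ·d AU: s = 22.1 × 71.942 = 1589.9 AU.

1590 AU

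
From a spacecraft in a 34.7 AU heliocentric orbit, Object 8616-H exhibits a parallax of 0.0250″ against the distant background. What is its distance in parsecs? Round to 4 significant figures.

With baseline B (in AU) and parallax p (in arcsec), d = B/p parsecs.
d = 34.7 / 0.0250 = 1388 pc.

1388 pc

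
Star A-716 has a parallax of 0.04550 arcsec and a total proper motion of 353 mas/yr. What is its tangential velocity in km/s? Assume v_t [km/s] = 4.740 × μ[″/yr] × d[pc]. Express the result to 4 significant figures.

36.77 km/s

d = 1/p = 1/0.04550″ = 21.978 pc.
μ = 353 mas/yr = 0.353 ″/yr.
v_t = 4.74 × μ × d = 4.74 × 0.353 × 21.978 = 36.774 km/s.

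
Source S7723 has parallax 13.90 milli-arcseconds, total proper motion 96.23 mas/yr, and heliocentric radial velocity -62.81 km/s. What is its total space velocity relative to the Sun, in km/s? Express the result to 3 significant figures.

d = 1/p = 1/0.01390″ = 71.942 pc.
μ = 96.23 mas/yr = 0.09623 ″/yr.
v_t = 4.740 μ d = 4.740 × 0.09623 × 71.942 = 32.815 km/s.
v = √(v_r² + v_t²) = √((-62.81)² + 32.815²) = √5021.92 = 70.866 km/s.

70.9 km/s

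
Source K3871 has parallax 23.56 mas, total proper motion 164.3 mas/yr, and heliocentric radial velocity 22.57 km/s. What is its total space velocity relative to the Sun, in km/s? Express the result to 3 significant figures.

d = 1/p = 1/0.02356″ = 42.445 pc.
μ = 164.3 mas/yr = 0.1643 ″/yr.
v_t = 4.740 μ d = 4.740 × 0.1643 × 42.445 = 33.055 km/s.
v = √(v_r² + v_t²) = √(22.57² + 33.055²) = √1602.04 = 40.025 km/s.

40.0 km/s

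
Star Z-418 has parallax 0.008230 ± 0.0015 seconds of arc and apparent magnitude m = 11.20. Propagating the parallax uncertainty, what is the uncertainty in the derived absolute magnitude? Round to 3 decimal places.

M = m − 5 log₁₀ d + 5 = m + 5 log₁₀ p + 5, so ∂M/∂p = 5/(p ln 10).
σ_M = (5/ln 10) · (σ_p/p) = 2.1715 × 0.0015/0.008230 = 2.1715 × 0.18226 = 0.39578.

σ_M = 0.396 mag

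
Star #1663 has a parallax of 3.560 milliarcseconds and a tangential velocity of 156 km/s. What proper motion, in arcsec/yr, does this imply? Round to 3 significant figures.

d = 1/p = 1/0.003560″ = 280.9 pc.
μ = v_t / (4.74 d) = 156 / (4.74 × 280.9) = 156 / 1331.5 = 0.11716 ″/yr.

0.117 arcsec/yr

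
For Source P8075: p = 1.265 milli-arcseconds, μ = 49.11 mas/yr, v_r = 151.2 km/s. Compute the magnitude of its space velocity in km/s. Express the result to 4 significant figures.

d = 1/p = 1/0.001265″ = 790.51 pc.
μ = 49.11 mas/yr = 0.04911 ″/yr.
v_t = 4.740 μ d = 4.740 × 0.04911 × 790.51 = 184.02 km/s.
v = √(v_r² + v_t²) = √(151.2² + 184.02²) = √56724.8 = 238.17 km/s.

238.2 km/s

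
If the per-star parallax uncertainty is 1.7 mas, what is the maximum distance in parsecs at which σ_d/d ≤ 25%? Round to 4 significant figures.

147.1 pc

σ_d/d = σ_p/p, so the condition is σ_p/p ≤ 0.25, i.e. p ≥ σ_p/0.25.
p_min = 1.7/0.25 = 6.8 mas = 0.0068 arcsec.
d_max = 1/p_min = 1/0.0068 = 147.06 pc.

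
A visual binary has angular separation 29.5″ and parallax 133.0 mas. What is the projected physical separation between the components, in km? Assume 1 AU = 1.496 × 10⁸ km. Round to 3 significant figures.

3.32 × 10^10 km

d = 1/p = 1/0.1330″ = 7.5188 pc.
At distance d (pc), an angle of θ arcsec spans θ·d AU: s = 29.5 × 7.5188 = 221.8 AU.
= 221.8 × 1.496 × 10⁸ km = 3.3181 × 10^10 km.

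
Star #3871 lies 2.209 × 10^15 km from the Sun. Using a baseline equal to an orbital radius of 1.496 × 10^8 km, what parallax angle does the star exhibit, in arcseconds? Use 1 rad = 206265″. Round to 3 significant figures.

0.0140 arcsec

θ ≈ B/d = (1.496 × 10^8) / (2.209 × 10^15) = 6.7723 × 10^-8 rad.
In arcseconds: 6.7723 × 10^-8 × 206265 = 0.013969″.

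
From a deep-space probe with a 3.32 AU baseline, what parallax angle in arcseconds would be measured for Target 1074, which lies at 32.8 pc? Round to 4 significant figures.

0.1012 arcsec

p (arcsec) = B (AU) / d (pc).
p = 3.32 / 32.8 = 0.10122 arcsec.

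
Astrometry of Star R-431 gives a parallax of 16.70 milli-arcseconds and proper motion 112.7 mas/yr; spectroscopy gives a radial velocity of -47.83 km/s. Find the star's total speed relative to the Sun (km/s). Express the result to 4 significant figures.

d = 1/p = 1/0.01670″ = 59.88 pc.
μ = 112.7 mas/yr = 0.1127 ″/yr.
v_t = 4.740 μ d = 4.740 × 0.1127 × 59.88 = 31.988 km/s.
v = √(v_r² + v_t²) = √((-47.83)² + 31.988²) = √3310.94 = 57.541 km/s.

57.54 km/s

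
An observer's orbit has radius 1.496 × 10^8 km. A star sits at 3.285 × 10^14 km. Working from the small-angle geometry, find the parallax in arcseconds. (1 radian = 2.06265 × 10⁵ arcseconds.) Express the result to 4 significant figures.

0.09393 arcsec

θ ≈ B/d = (1.496 × 10^8) / (3.285 × 10^14) = 4.5540 × 10^-7 rad.
In arcseconds: 4.5540 × 10^-7 × 206265 = 0.093933″.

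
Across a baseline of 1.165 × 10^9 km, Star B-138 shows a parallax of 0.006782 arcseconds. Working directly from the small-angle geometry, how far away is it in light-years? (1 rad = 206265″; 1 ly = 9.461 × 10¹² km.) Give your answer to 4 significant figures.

θ = 0.006782″ = 0.006782/206265 = 3.2880 × 10^-8 rad.
d = B/θ = (1.165 × 10^9) / (3.2880 × 10^-8) = 3.5432 × 10^16 km = (3.5432 × 10^16) / (9.461 × 10^12) ly = 3745.1 ly.

3745 ly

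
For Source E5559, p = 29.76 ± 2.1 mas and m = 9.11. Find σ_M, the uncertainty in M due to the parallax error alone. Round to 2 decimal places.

σ_M = 0.15 mag

M = m − 5 log₁₀ d + 5 = m + 5 log₁₀ p + 5, so ∂M/∂p = 5/(p ln 10).
σ_M = (5/ln 10) · (σ_p/p) = 2.1715 × 2.1/29.76 = 2.1715 × 0.070565 = 0.15323.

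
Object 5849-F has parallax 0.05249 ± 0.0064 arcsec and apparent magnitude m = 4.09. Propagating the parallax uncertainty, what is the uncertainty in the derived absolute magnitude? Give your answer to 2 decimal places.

σ_M = 0.26 mag

M = m − 5 log₁₀ d + 5 = m + 5 log₁₀ p + 5, so ∂M/∂p = 5/(p ln 10).
σ_M = (5/ln 10) · (σ_p/p) = 2.1715 × 0.0064/0.05249 = 2.1715 × 0.12193 = 0.26477.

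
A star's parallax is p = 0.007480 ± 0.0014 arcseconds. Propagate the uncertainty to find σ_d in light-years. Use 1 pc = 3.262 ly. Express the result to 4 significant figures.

d = 1/p, so σ_d = σ_p / p².
σ_d = 0.00140 / (0.007480)² = 0.00140 / 0.00005595 = 25.022 pc = 25.022 × 3.262 ly = 81.622 ly.

81.62 ly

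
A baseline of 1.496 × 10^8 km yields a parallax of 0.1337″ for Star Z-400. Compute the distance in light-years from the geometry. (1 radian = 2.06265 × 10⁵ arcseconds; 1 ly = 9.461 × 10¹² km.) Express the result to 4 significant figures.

θ = 0.1337″ = 0.1337/206265 = 6.4820 × 10^-7 rad.
d = B/θ = (1.496 × 10^8) / (6.4820 × 10^-7) = 2.3079 × 10^14 km = (2.3079 × 10^14) / (9.461 × 10^12) ly = 24.394 ly.

24.39 ly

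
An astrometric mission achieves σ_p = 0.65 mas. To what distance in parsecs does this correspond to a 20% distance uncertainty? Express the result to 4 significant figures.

307.7 pc

σ_d/d = σ_p/p, so the condition is σ_p/p ≤ 0.20, i.e. p ≥ σ_p/0.20.
p_min = 0.65/0.20 = 3.25 mas = 0.00325 arcsec.
d_max = 1/p_min = 1/0.00325 = 307.69 pc.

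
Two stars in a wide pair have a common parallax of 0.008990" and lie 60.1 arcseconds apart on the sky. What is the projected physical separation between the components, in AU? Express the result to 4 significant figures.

d = 1/p = 1/0.008990″ = 111.23 pc.
At distance d (pc), an angle of θ arcsec spans θ·d AU: s = 60.1 × 111.23 = 6684.9 AU.

6685 AU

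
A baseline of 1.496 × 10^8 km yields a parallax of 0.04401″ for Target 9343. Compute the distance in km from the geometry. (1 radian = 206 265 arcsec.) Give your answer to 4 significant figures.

7.011 × 10^14 km

θ = 0.04401″ = 0.04401/206265 = 2.1337 × 10^-7 rad.
d = B/θ = (1.496 × 10^8) / (2.1337 × 10^-7) = 7.0113 × 10^14 km.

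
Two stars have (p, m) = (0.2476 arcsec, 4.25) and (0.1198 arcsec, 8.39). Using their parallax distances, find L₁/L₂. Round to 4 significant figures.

L₁/L₂ = 10.60

d₁ = 1/p₁ = 1/0.2476″ = 4.0388 pc; d₂ = 1/p₂ = 1/0.1198″ = 8.3472 pc.
M₁ = m₁ − 5 log₁₀ d₁ + 5 = 4.25 − 3.0313 + 5 = 6.2187.
M₂ = 8.39 − 4.6077 + 5 = 8.7823.
L₁/L₂ = 10^(0.4(M₂ − M₁)) = 10^(0.4 × 2.5636) = 10^1.02544 = 10.603.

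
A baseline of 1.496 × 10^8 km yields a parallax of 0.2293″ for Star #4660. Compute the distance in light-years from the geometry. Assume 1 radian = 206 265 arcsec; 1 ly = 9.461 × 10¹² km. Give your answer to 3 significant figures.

θ = 0.2293″ = 0.2293/206265 = 1.1117 × 10^-6 rad.
d = B/θ = (1.496 × 10^8) / (1.1117 × 10^-6) = 1.3457 × 10^14 km = (1.3457 × 10^14) / (9.461 × 10^12) ly = 14.224 ly.

14.2 ly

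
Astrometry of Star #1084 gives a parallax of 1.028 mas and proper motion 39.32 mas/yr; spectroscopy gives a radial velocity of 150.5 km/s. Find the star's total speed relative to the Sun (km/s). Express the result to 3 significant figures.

d = 1/p = 1/0.001028″ = 972.76 pc.
μ = 39.32 mas/yr = 0.03932 ″/yr.
v_t = 4.740 μ d = 4.740 × 0.03932 × 972.76 = 181.3 km/s.
v = √(v_r² + v_t²) = √(150.5² + 181.3²) = √55519.9 = 235.63 km/s.

236 km/s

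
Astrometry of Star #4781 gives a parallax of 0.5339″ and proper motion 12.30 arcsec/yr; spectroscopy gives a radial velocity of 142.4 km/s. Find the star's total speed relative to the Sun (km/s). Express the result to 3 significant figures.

179 km/s

d = 1/p = 1/0.5339″ = 1.873 pc.
v_t = 4.740 μ d = 4.740 × 12.30 × 1.873 = 109.2 km/s.
v = √(v_r² + v_t²) = √(142.4² + 109.2²) = √32202.4 = 179.45 km/s.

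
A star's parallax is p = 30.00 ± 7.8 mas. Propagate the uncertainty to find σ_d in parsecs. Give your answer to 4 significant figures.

8.667 pc

d = 1/p, so σ_d = σ_p / p².
σ_d = 0.00780 / (0.03000)² = 0.00780 / 0.0009 = 8.6667 pc.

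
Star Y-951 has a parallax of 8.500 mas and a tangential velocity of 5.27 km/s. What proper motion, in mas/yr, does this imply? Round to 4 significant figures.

d = 1/p = 1/0.008500″ = 117.65 pc.
μ = v_t / (4.74 d) = 5.27 / (4.74 × 117.65) = 5.27 / 557.66 = 0.0094502 ″/yr = 9.4502 mas/yr.

9.450 mas/yr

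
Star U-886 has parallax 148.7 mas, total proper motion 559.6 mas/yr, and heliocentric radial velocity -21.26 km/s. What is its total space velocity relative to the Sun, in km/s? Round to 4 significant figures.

27.75 km/s

d = 1/p = 1/0.1487″ = 6.7249 pc.
μ = 559.6 mas/yr = 0.5596 ″/yr.
v_t = 4.740 μ d = 4.740 × 0.5596 × 6.7249 = 17.838 km/s.
v = √(v_r² + v_t²) = √((-21.26)² + 17.838²) = √770.182 = 27.752 km/s.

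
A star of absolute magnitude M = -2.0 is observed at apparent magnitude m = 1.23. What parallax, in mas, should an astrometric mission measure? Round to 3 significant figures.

22.6 mas

m − M = 1.23 − (-2.0) = 3.23.
d = 10^((m−M)/5 + 1) = 10^1.646 = 44.259 pc.
p = 1/d = 1/44.259 = 0.022594 arcsec = 22.594 mas.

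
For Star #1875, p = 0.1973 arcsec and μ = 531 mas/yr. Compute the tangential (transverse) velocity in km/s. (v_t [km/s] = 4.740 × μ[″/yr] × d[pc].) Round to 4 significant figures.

d = 1/p = 1/0.1973″ = 5.0684 pc.
μ = 531 mas/yr = 0.531 ″/yr.
v_t = 4.74 × μ × d = 4.74 × 0.531 × 5.0684 = 12.757 km/s.

12.76 km/s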